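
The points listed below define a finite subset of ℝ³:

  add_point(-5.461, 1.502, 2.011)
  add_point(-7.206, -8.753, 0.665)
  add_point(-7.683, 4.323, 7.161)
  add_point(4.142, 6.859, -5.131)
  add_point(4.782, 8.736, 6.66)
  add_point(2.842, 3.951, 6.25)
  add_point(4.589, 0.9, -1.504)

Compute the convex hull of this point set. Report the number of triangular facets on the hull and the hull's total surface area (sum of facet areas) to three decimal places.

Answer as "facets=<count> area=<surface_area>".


facets=10 area=476.316

Extreme-point indices: [0, 1, 2, 3, 4, 5, 6] — 7 of 7 on the boundary.

Triangle areas on the boundary:
  f1: (p3, p4, p2) → 78.9389
  f2: (p6, p3, p4) → 38.6335
  f3: (p6, p3, p1) → 44.6297
  f4: (p5, p4, p2) → 25.8082
  f5: (p5, p1, p2) → 76.8070
  f6: (p5, p6, p4) → 20.8422
  f7: (p5, p6, p1) → 65.4139
  f8: (p0, p1, p2) → 28.7830
  f9: (p0, p3, p2) → 35.0971
  f10: (p0, p3, p1) → 61.3624
Σ area = 476.316

Euler: V−E+F = 7−15+10 = 2.


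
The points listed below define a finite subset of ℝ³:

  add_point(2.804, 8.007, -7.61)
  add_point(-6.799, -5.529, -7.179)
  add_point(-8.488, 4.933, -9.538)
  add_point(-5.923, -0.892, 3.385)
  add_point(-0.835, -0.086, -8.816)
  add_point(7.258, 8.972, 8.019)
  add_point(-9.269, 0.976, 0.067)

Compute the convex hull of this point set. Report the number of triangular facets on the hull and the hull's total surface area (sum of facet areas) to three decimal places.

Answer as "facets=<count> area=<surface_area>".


Extreme-point indices: [0, 1, 2, 3, 4, 5, 6] — 7 of 7 on the boundary.

Triangle areas on the boundary:
  f1: (p2, p5, p6) → 102.9929
  f2: (p2, p1, p6) → 47.0528
  f3: (p0, p2, p5) → 87.0769
  f4: (p3, p5, p6) → 38.1788
  f5: (p3, p1, p6) → 25.3965
  f6: (p3, p1, p5) → 83.4728
  f7: (p4, p2, p1) → 36.8330
  f8: (p4, p0, p2) → 40.6729
  f9: (p4, p1, p5) → 78.0227
  f10: (p4, p0, p5) → 69.6716
Σ area = 609.371

Euler characteristic 7−15+10 = 2 ✓

facets=10 area=609.371


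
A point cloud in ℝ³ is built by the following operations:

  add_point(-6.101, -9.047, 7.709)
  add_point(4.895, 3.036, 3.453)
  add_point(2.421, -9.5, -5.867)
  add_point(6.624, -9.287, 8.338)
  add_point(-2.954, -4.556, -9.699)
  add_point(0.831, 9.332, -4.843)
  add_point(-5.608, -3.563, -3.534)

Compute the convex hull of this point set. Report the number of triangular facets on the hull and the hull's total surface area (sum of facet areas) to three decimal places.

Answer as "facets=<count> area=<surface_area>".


facets=10 area=723.455

Points on the hull: [0, 1, 2, 3, 4, 5, 6] (7 of 7).

Facet areas (half cross-product norm):
  f1: (p2, p3, p0) → 89.0945
  f2: (p2, p4, p0) → 66.0949
  f3: (p2, p4, p5) → 60.8580
  f4: (p1, p3, p0) → 84.0131
  f5: (p1, p5, p0) → 88.2808
  f6: (p1, p2, p3) → 91.8481
  f7: (p1, p2, p5) → 88.3039
  f8: (p6, p5, p0) → 79.0174
  f9: (p6, p4, p0) → 27.2357
  f10: (p6, p4, p5) → 48.7085
Σ area = 723.455

Check V−E+F: 7 − 15 + 10 = 2.


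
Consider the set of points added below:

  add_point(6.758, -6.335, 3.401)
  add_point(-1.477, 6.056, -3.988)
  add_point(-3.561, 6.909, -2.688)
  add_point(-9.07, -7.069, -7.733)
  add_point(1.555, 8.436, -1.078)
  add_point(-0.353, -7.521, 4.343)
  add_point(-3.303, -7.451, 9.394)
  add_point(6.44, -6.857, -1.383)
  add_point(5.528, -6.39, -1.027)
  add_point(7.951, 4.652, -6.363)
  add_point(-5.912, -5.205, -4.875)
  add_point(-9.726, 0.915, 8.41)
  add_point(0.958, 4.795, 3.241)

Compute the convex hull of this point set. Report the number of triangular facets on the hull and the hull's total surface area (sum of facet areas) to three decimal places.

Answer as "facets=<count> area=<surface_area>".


Extreme-point indices: [0, 1, 2, 3, 4, 5, 6, 7, 9, 11, 12] — 11 of 13 on the boundary.

Per-facet area ½‖(b−a)×(c−a)‖:
  f1: (p2, p3, p11) → 106.8818
  f2: (p1, p3, p9) → 73.4524
  f3: (p1, p2, p3) → 20.3050
  f4: (p12, p0, p9) → 71.7445
  f5: (p6, p0, p5) → 16.9619
  f6: (p6, p3, p11) → 91.3852
  f7: (p6, p3, p5) → 39.8592
  f8: (p6, p12, p11) → 64.2857
  f9: (p6, p12, p0) → 70.3188
  f10: (p7, p3, p5) → 66.1771
  f11: (p7, p0, p5) → 17.5136
  f12: (p7, p3, p9) → 105.8139
  f13: (p7, p0, p9) → 29.1994
  f14: (p4, p12, p9) → 25.0885
  f15: (p4, p1, p9) → 21.8792
  f16: (p4, p1, p2) → 6.2738
  f17: (p4, p2, p11) → 37.4443
  f18: (p4, p12, p11) → 28.2695
Σ area = 892.854

Euler: V−E+F = 11−27+18 = 2.

facets=18 area=892.854


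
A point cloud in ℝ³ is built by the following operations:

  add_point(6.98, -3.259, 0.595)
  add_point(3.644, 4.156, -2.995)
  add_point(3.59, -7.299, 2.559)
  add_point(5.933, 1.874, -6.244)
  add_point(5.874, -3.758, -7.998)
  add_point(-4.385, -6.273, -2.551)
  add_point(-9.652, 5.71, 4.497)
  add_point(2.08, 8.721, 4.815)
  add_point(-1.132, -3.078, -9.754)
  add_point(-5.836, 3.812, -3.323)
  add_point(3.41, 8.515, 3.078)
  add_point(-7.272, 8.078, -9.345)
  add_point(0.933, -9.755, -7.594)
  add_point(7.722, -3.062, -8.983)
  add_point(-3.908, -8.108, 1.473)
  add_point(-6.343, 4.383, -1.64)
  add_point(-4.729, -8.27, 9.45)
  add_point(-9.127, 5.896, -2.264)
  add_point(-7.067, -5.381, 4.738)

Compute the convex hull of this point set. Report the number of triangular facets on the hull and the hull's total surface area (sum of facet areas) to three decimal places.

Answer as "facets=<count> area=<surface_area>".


Hull vertices (15/19): indices [0, 2, 3, 5, 6, 7, 8, 10, 11, 12, 13, 14, 16, 17, 18].

Per-facet area ½‖(b−a)×(c−a)‖:
  f1: (p7, p16, p6) → 94.2794
  f2: (p0, p7, p16) → 104.1534
  f3: (p18, p16, p6) → 27.9943
  f4: (p11, p3, p13) → 37.7764
  f5: (p11, p7, p6) → 84.9172
  f6: (p2, p12, p16) → 53.8473
  f7: (p2, p0, p16) → 20.2542
  f8: (p2, p12, p13) → 50.9112
  f9: (p2, p0, p13) → 24.6713
  f10: (p10, p0, p7) → 12.5372
  f11: (p10, p11, p7) → 17.6167
  f12: (p10, p11, p3) → 84.3818
  f13: (p10, p3, p13) → 14.7468
  f14: (p10, p0, p13) → 59.0839
  f15: (p14, p12, p16) → 17.2457
  f16: (p14, p18, p16) → 15.8994
  f17: (p8, p12, p13) → 30.9561
  f18: (p8, p11, p13) → 49.7987
  f19: (p17, p18, p6) → 38.6194
  f20: (p17, p11, p6) → 8.0470
  f21: (p5, p14, p12) → 17.1285
  f22: (p5, p14, p18) → 11.3096
  f23: (p5, p8, p12) → 27.2875
  f24: (p5, p8, p11) → 53.9320
  f25: (p5, p17, p18) → 49.4251
  f26: (p5, p17, p11) → 49.2675
Σ area = 1056.088

Euler characteristic 15−39+26 = 2 ✓

facets=26 area=1056.088


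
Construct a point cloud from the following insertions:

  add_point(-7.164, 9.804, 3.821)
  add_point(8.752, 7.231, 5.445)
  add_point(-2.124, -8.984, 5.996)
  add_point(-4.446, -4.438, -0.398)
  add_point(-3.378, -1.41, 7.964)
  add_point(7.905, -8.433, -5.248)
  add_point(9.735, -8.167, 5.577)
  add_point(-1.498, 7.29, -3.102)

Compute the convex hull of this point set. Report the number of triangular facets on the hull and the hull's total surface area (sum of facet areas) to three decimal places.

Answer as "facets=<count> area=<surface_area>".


facets=12 area=849.586

Extreme-point indices: [0, 1, 2, 3, 4, 5, 6, 7] — 8 of 8 on the boundary.

Per-facet area ½‖(b−a)×(c−a)‖:
  f1: (p5, p2, p6) → 64.7306
  f2: (p3, p2, p0) → 57.7085
  f3: (p3, p5, p2) → 56.1340
  f4: (p4, p2, p0) → 28.4173
  f5: (p4, p2, p6) → 46.8936
  f6: (p7, p3, p0) → 57.4976
  f7: (p7, p3, p5) → 85.8468
  f8: (p1, p4, p0) → 89.5900
  f9: (p1, p4, p6) → 99.4548
  f10: (p1, p7, p0) → 62.0077
  f11: (p1, p5, p6) → 84.7231
  f12: (p1, p7, p5) → 116.5825
Σ area = 849.586

Euler characteristic 8−18+12 = 2 ✓


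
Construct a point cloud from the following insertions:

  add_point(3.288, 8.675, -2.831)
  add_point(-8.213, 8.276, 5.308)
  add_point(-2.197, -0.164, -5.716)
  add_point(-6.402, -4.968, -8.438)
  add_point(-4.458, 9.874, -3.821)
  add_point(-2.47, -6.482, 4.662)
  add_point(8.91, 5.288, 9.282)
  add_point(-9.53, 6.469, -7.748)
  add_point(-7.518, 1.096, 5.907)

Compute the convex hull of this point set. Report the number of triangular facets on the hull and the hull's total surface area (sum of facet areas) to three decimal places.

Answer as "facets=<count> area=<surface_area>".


facets=14 area=829.345

Hull vertices (9/9): indices [0, 1, 2, 3, 4, 5, 6, 7, 8].

Facet areas (half cross-product norm):
  f1: (p3, p5, p6) → 108.5713
  f2: (p0, p3, p7) → 82.3751
  f3: (p8, p5, p6) → 75.8857
  f4: (p8, p1, p6) → 62.0083
  f5: (p8, p3, p5) → 62.7852
  f6: (p8, p3, p7) → 82.9833
  f7: (p8, p1, p7) → 47.8933
  f8: (p2, p3, p6) → 36.3220
  f9: (p2, p0, p6) → 72.1702
  f10: (p2, p0, p3) → 7.5648
  f11: (p4, p1, p6) → 88.3870
  f12: (p4, p0, p6) → 45.5382
  f13: (p4, p1, p7) → 35.8627
  f14: (p4, p0, p7) → 20.9983
Σ area = 829.345

Check V−E+F: 9 − 21 + 14 = 2.


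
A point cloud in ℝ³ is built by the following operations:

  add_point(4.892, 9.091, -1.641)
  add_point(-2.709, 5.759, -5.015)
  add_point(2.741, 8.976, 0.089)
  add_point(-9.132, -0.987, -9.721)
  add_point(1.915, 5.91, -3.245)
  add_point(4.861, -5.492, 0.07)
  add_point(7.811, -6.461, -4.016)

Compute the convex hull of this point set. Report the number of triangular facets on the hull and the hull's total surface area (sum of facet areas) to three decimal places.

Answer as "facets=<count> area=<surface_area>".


facets=8 area=400.900

Hull vertices (6/7): indices [0, 1, 2, 3, 5, 6].

Area of each hull facet:
  f1: (p0, p6, p3) → 136.7939
  f2: (p5, p6, p3) → 45.2336
  f3: (p5, p2, p3) → 120.1490
  f4: (p5, p0, p6) → 37.5112
  f5: (p5, p2, p0) → 20.1462
  f6: (p1, p0, p3) → 16.8925
  f7: (p1, p2, p3) → 13.0615
  f8: (p1, p2, p0) → 11.1120
Σ area = 400.900

Euler characteristic 6−12+8 = 2 ✓


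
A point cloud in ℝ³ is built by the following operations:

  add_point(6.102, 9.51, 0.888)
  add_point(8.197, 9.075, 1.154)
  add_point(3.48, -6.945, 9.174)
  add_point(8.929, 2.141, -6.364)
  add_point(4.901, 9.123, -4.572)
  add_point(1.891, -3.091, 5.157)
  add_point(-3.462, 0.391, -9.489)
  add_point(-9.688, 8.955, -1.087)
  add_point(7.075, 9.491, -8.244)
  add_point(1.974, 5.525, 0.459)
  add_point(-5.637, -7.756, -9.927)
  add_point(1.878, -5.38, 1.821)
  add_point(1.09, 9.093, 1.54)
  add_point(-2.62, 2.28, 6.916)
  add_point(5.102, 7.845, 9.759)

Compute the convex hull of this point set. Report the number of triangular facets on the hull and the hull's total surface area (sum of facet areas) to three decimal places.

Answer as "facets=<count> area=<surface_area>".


facets=16 area=1104.764

Hull vertices (10/15): indices [0, 1, 2, 3, 6, 7, 8, 10, 13, 14].

Area of each hull facet:
  f1: (p2, p10, p3) → 159.0527
  f2: (p8, p10, p3) → 67.3901
  f3: (p13, p14, p7) → 59.2285
  f4: (p13, p2, p14) → 56.0538
  f5: (p13, p10, p7) → 116.6739
  f6: (p13, p2, p10) → 110.4878
  f7: (p6, p10, p7) → 48.5710
  f8: (p6, p8, p7) → 93.7788
  f9: (p6, p8, p10) → 33.1831
  f10: (p1, p8, p3) → 35.1937
  f11: (p1, p2, p3) → 91.9828
  f12: (p1, p2, p14) → 68.0921
  f13: (p0, p1, p8) → 9.8989
  f14: (p0, p8, p7) → 73.1025
  f15: (p0, p1, p14) → 9.7777
  f16: (p0, p14, p7) → 72.2970
Σ area = 1104.764

Euler: V−E+F = 10−24+16 = 2.


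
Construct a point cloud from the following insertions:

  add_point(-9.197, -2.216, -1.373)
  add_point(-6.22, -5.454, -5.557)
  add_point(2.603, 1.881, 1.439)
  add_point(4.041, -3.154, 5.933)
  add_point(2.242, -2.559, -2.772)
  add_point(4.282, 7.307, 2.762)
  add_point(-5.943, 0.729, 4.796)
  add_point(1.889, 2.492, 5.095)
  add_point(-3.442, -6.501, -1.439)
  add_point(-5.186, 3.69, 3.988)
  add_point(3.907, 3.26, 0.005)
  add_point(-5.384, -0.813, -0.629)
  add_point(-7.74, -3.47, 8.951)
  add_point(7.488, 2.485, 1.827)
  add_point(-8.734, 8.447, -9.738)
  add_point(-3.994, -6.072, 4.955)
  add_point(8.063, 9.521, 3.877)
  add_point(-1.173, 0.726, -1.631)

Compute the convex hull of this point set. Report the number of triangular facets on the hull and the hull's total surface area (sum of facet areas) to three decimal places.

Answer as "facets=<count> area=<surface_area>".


11 of the 18 inputs are extreme points: [0, 1, 3, 4, 8, 9, 12, 13, 14, 15, 16].

Per-facet area ½‖(b−a)×(c−a)‖:
  f1: (p12, p14, p0) → 51.1538
  f2: (p1, p14, p0) → 41.1503
  f3: (p1, p12, p0) → 26.7081
  f4: (p1, p15, p8) → 10.8788
  f5: (p1, p12, p15) → 28.4241
  f6: (p3, p15, p8) → 27.6290
  f7: (p3, p12, p16) → 76.6156
  f8: (p3, p12, p15) → 24.3739
  f9: (p9, p14, p16) → 107.8709
  f10: (p9, p12, p16) → 53.5581
  f11: (p9, p12, p14) → 49.3946
  f12: (p4, p1, p8) → 17.6123
  f13: (p4, p3, p8) → 31.3236
  f14: (p4, p1, p14) → 68.9019
  f15: (p13, p3, p16) → 23.2729
  f16: (p13, p4, p3) → 30.5068
  f17: (p13, p14, p16) → 76.3043
  f18: (p13, p4, p14) → 71.3083
Σ area = 816.987

Check V−E+F: 11 − 27 + 18 = 2.

facets=18 area=816.987


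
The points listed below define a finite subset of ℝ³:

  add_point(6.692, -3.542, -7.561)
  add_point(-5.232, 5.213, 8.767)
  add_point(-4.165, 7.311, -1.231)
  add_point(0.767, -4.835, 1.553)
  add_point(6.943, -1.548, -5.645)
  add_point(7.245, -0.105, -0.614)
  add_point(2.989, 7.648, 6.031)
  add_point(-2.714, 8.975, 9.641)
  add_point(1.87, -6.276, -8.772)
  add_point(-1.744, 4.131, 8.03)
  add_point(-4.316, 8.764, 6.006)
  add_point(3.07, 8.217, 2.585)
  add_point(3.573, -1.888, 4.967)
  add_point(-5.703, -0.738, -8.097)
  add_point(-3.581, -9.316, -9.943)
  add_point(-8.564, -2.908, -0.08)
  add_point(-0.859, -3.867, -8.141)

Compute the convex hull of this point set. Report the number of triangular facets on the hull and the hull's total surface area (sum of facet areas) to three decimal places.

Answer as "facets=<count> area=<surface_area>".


Points on the hull: [0, 1, 2, 3, 4, 5, 6, 7, 8, 9, 10, 11, 12, 13, 14, 15] (16 of 17).

Area of each hull facet:
  f1: (p10, p2, p15) → 41.1853
  f2: (p13, p14, p15) → 39.6340
  f3: (p13, p2, p15) → 43.9285
  f4: (p11, p10, p7) → 16.2224
  f5: (p11, p10, p2) → 27.0030
  f6: (p1, p10, p15) → 28.3603
  f7: (p1, p10, p7) → 8.2507
  f8: (p3, p14, p15) → 57.9254
  f9: (p3, p1, p15) → 58.3548
  f10: (p3, p1, p12) → 31.3565
  f11: (p6, p12, p5) → 32.9337
  f12: (p6, p11, p5) → 16.8747
  f13: (p6, p12, p7) → 31.5414
  f14: (p6, p11, p7) → 10.3679
  f15: (p8, p13, p14) → 27.4242
  f16: (p8, p3, p14) → 32.8725
  f17: (p0, p13, p2) → 67.9909
  f18: (p0, p8, p13) → 24.6253
  f19: (p0, p12, p5) → 22.0774
  f20: (p0, p3, p12) → 28.5796
  f21: (p0, p8, p3) → 29.2156
  f22: (p9, p12, p7) → 10.6585
  f23: (p9, p1, p7) → 8.3441
  f24: (p9, p1, p12) → 8.3565
  f25: (p4, p11, p2) → 54.5709
  f26: (p4, p0, p2) → 17.0454
  f27: (p4, p11, p5) → 22.0414
  f28: (p4, p0, p5) → 3.6516
Σ area = 801.392

Euler: V−E+F = 16−42+28 = 2.

facets=28 area=801.392


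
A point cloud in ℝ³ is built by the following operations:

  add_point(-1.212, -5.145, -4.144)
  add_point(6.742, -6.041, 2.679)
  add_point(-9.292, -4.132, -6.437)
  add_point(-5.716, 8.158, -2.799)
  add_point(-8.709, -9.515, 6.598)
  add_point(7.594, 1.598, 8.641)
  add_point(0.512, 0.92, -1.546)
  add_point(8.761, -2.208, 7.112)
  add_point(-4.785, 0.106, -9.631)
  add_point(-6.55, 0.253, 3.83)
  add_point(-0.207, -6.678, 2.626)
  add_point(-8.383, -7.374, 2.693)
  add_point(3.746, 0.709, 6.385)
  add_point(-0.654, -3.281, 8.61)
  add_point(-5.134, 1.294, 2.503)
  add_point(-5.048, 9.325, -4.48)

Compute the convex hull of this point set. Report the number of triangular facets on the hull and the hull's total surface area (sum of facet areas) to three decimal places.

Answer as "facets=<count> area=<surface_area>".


Points on the hull: [0, 1, 2, 3, 4, 5, 7, 8, 9, 13, 15] (11 of 16).

Area of each hull facet:
  f1: (p8, p15, p2) → 35.1785
  f2: (p8, p15, p7) → 110.2189
  f3: (p3, p15, p2) → 13.3024
  f4: (p3, p4, p2) → 93.5406
  f5: (p1, p8, p7) → 48.5594
  f6: (p1, p4, p7) → 48.7066
  f7: (p5, p15, p7) → 40.4418
  f8: (p5, p3, p15) → 18.0483
  f9: (p0, p8, p2) → 26.7132
  f10: (p0, p1, p8) → 26.5231
  f11: (p0, p4, p2) → 56.2463
  f12: (p0, p1, p4) → 72.0865
  f13: (p9, p3, p4) → 22.7023
  f14: (p9, p5, p3) → 77.4840
  f15: (p13, p9, p4) → 39.7677
  f16: (p13, p9, p5) → 36.8889
  f17: (p13, p4, p7) → 29.9949
  f18: (p13, p5, p7) → 19.9324
Σ area = 816.336

Euler characteristic 11−27+18 = 2 ✓

facets=18 area=816.336


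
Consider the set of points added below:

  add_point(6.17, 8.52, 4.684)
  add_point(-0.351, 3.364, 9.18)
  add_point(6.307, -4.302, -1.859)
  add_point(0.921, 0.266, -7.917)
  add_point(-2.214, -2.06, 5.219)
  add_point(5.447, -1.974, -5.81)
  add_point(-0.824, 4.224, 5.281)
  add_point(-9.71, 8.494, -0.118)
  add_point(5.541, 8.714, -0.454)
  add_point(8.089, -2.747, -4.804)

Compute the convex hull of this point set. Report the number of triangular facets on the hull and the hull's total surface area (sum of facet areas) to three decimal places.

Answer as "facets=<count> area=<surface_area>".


facets=14 area=607.201

Points on the hull: [0, 1, 2, 3, 4, 5, 7, 8, 9] (9 of 10).

Area of each hull facet:
  f1: (p4, p1, p7) → 47.5249
  f2: (p3, p8, p7) → 86.1241
  f3: (p3, p8, p9) → 48.6218
  f4: (p3, p4, p7) → 89.1006
  f5: (p0, p8, p7) → 39.3196
  f6: (p0, p1, p7) → 66.7914
  f7: (p0, p8, p9) → 31.0779
  f8: (p2, p4, p1) → 37.4622
  f9: (p2, p0, p9) → 27.1861
  f10: (p2, p0, p1) → 65.6293
  f11: (p2, p3, p4) → 52.1600
  f12: (p5, p3, p9) → 1.3483
  f13: (p5, p2, p9) → 5.5284
  f14: (p5, p2, p3) → 9.3267
Σ area = 607.201

Euler characteristic 9−21+14 = 2 ✓


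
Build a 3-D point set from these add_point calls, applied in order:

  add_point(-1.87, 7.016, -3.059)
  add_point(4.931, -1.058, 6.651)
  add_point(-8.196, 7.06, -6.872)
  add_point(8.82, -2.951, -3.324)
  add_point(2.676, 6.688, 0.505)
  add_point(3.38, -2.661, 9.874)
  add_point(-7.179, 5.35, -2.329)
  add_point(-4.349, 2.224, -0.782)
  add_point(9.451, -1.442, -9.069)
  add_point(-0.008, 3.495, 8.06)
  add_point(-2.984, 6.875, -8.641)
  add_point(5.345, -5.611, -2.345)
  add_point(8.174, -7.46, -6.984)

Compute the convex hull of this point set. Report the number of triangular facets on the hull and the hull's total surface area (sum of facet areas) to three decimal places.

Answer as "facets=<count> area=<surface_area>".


facets=22 area=693.465

Points on the hull: [0, 1, 2, 3, 4, 5, 6, 7, 8, 9, 10, 11, 12] (13 of 13).

Facet areas (half cross-product norm):
  f1: (p10, p12, p2) → 41.0543
  f2: (p10, p12, p8) → 45.6709
  f3: (p10, p4, p8) → 72.9596
  f4: (p7, p12, p2) → 67.9769
  f5: (p3, p12, p8) → 16.0266
  f6: (p3, p5, p12) → 34.7697
  f7: (p3, p4, p8) → 35.5553
  f8: (p0, p10, p2) → 15.5441
  f9: (p0, p10, p4) → 10.7779
  f10: (p0, p9, p2) → 34.1284
  f11: (p0, p9, p4) → 23.6877
  f12: (p11, p5, p12) → 13.6872
  f13: (p11, p7, p12) → 26.3701
  f14: (p11, p7, p5) → 73.8081
  f15: (p1, p3, p5) → 12.0492
  f16: (p1, p3, p4) → 51.7793
  f17: (p1, p9, p5) → 13.2258
  f18: (p1, p9, p4) → 29.2440
  f19: (p6, p7, p5) → 16.5930
  f20: (p6, p9, p5) → 37.4061
  f21: (p6, p7, p2) → 8.1181
  f22: (p6, p9, p2) → 13.0326
Σ area = 693.465

Check V−E+F: 13 − 33 + 22 = 2.


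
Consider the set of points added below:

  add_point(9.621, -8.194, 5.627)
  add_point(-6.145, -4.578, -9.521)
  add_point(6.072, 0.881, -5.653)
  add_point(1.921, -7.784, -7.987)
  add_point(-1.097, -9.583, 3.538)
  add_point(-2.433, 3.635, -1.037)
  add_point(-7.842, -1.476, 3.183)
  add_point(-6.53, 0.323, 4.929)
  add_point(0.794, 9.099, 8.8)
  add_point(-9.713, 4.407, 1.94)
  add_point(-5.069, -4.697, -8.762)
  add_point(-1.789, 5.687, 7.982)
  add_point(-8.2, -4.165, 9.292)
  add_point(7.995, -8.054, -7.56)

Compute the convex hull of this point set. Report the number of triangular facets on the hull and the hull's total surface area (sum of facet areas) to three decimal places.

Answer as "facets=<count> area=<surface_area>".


facets=16 area=1058.849

Points on the hull: [0, 1, 2, 3, 4, 5, 8, 9, 12, 13] (10 of 14).

Facet areas (half cross-product norm):
  f1: (p12, p8, p9) → 75.1951
  f2: (p12, p8, p0) → 139.1617
  f3: (p2, p8, p0) → 125.2471
  f4: (p5, p8, p9) → 45.9853
  f5: (p5, p2, p8) → 56.5288
  f6: (p1, p12, p9) → 85.4140
  f7: (p1, p5, p9) → 48.8573
  f8: (p1, p5, p2) → 60.4078
  f9: (p4, p12, p0) → 51.1862
  f10: (p4, p1, p12) → 78.7626
  f11: (p13, p2, p0) → 61.1538
  f12: (p13, p1, p2) → 62.9397
  f13: (p13, p4, p0) → 69.6209
  f14: (p3, p4, p1) → 53.0984
  f15: (p3, p13, p1) → 9.1452
  f16: (p3, p13, p4) → 36.1450
Σ area = 1058.849

Check V−E+F: 10 − 24 + 16 = 2.


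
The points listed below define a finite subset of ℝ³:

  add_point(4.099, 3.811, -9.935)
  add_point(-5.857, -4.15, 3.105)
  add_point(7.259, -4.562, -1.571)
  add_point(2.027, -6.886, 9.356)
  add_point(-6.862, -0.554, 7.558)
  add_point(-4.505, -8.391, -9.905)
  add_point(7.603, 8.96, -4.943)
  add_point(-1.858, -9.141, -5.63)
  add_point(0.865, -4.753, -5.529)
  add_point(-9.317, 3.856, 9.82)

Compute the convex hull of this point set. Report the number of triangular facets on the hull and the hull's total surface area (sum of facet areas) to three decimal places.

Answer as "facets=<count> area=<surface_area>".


facets=14 area=904.533

9 of the 10 inputs are extreme points: [0, 1, 2, 3, 4, 5, 6, 7, 9].

Area of each hull facet:
  f1: (p0, p6, p9) → 91.7109
  f2: (p3, p6, p9) → 164.9384
  f3: (p5, p0, p9) → 168.6602
  f4: (p2, p0, p6) → 48.6450
  f5: (p2, p3, p6) → 78.5216
  f6: (p2, p3, p7) → 67.3624
  f7: (p2, p5, p7) → 20.4209
  f8: (p2, p5, p0) → 83.3505
  f9: (p1, p3, p7) → 56.2434
  f10: (p1, p5, p7) → 24.9972
  f11: (p1, p5, p9) → 41.9334
  f12: (p4, p3, p9) → 20.3471
  f13: (p4, p1, p9) → 7.5272
  f14: (p4, p1, p3) → 29.8747
Σ area = 904.533

Euler: V−E+F = 9−21+14 = 2.


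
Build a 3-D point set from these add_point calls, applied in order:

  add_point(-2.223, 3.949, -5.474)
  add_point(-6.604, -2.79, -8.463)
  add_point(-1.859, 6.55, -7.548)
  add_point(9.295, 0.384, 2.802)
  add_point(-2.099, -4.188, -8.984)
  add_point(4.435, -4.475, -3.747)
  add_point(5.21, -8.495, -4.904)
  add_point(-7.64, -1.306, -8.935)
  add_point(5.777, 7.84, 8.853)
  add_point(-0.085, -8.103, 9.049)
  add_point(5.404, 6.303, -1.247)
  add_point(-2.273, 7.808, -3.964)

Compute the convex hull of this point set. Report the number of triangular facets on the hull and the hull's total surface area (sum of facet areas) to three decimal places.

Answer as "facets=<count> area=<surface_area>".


facets=16 area=839.327

Hull vertices (10/12): indices [1, 2, 3, 4, 6, 7, 8, 9, 10, 11].

Area of each hull facet:
  f1: (p9, p6, p3) → 81.4519
  f2: (p8, p9, p3) → 72.0407
  f3: (p1, p9, p7) → 14.1038
  f4: (p1, p9, p6) → 101.1868
  f5: (p4, p2, p7) → 30.4117
  f6: (p4, p2, p6) → 47.2049
  f7: (p4, p1, p7) → 3.0244
  f8: (p4, p1, p6) → 12.6477
  f9: (p10, p6, p3) → 50.7004
  f10: (p10, p2, p6) → 72.5727
  f11: (p10, p8, p3) → 38.2483
  f12: (p11, p2, p7) → 17.7604
  f13: (p11, p9, p7) → 115.8181
  f14: (p11, p8, p9) → 126.5562
  f15: (p11, p10, p8) → 39.9506
  f16: (p11, p10, p2) → 15.6483
Σ area = 839.327

Euler characteristic 10−24+16 = 2 ✓


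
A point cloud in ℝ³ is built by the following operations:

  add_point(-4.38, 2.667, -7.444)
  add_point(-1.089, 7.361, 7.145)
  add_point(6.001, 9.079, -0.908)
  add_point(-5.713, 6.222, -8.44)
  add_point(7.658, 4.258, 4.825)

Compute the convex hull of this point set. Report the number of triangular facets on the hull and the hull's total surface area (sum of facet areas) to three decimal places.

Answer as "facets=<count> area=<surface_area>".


facets=6 area=295.783

Points on the hull: [0, 1, 2, 3, 4] (5 of 5).

Per-facet area ½‖(b−a)×(c−a)‖:
  f1: (p1, p2, p3) → 76.0227
  f2: (p1, p2, p4) → 35.7965
  f3: (p0, p2, p3) → 27.1383
  f4: (p0, p2, p4) → 51.7493
  f5: (p0, p1, p3) → 30.7431
  f6: (p0, p1, p4) → 74.3334
Σ area = 295.783

Euler: V−E+F = 5−9+6 = 2.


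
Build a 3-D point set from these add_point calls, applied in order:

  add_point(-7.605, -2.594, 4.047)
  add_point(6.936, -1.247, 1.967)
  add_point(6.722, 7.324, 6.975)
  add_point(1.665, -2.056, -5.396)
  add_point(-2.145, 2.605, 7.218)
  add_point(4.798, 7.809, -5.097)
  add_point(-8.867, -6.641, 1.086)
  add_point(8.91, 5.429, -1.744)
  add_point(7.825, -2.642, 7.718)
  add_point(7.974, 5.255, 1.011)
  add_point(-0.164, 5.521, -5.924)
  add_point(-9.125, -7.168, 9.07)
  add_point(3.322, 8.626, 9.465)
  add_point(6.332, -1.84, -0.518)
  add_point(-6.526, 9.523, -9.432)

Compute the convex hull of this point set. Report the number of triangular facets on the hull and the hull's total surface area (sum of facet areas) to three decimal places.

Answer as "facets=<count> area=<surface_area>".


10 of the 15 inputs are extreme points: [2, 3, 5, 6, 7, 8, 11, 12, 13, 14].

Area of each hull facet:
  f1: (p12, p14, p11) → 206.5123
  f2: (p8, p12, p11) → 106.9667
  f3: (p5, p12, p14) → 86.8917
  f4: (p5, p3, p7) → 29.7228
  f5: (p5, p3, p14) → 62.6197
  f6: (p2, p8, p7) → 45.5858
  f7: (p2, p8, p12) → 20.8892
  f8: (p2, p5, p7) → 25.5277
  f9: (p2, p5, p12) → 24.4341
  f10: (p6, p8, p11) → 69.8833
  f11: (p6, p14, p11) → 62.2870
  f12: (p6, p3, p14) → 97.1849
  f13: (p13, p6, p8) → 67.2926
  f14: (p13, p6, p3) → 43.5701
  f15: (p13, p8, p7) → 32.2730
  f16: (p13, p3, p7) → 26.0975
Σ area = 1007.738

Euler characteristic 10−24+16 = 2 ✓

facets=16 area=1007.738


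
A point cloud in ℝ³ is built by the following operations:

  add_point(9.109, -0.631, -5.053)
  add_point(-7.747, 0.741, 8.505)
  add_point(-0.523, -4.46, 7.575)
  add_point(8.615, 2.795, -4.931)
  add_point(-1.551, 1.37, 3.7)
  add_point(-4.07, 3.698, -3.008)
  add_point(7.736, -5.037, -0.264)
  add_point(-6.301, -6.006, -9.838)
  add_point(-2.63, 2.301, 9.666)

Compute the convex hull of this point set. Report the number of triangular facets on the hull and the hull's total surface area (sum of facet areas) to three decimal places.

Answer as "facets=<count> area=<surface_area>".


facets=12 area=667.972

Extreme-point indices: [0, 1, 2, 3, 5, 6, 7, 8] — 8 of 9 on the boundary.

Facet areas (half cross-product norm):
  f1: (p5, p7, p1) → 72.1612
  f2: (p2, p7, p1) → 81.9253
  f3: (p3, p7, p0) → 28.8980
  f4: (p3, p5, p7) → 77.5832
  f5: (p6, p7, p0) → 55.4837
  f6: (p6, p2, p7) → 94.9017
  f7: (p6, p3, p0) → 9.2100
  f8: (p8, p6, p2) → 37.6390
  f9: (p8, p6, p3) → 73.8247
  f10: (p8, p2, p1) → 20.1803
  f11: (p8, p5, p1) → 33.6815
  f12: (p8, p3, p5) → 82.4837
Σ area = 667.972

Euler: V−E+F = 8−18+12 = 2.


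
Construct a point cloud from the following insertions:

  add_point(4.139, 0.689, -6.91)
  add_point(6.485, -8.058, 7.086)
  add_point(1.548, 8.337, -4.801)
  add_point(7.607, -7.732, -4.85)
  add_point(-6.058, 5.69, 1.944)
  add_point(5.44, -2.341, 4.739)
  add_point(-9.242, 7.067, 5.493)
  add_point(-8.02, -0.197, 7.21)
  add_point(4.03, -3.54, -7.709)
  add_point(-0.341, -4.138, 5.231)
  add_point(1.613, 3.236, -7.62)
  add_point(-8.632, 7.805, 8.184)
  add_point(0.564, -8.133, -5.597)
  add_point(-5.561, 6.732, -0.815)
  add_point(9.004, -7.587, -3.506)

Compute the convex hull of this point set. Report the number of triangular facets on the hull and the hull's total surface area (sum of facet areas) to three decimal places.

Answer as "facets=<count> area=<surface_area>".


13 of the 15 inputs are extreme points: [0, 1, 2, 3, 5, 6, 7, 8, 10, 11, 12, 13, 14].

Area of each hull facet:
  f1: (p7, p12, p6) → 61.3835
  f2: (p1, p7, p12) → 107.6125
  f3: (p13, p2, p6) → 16.6608
  f4: (p13, p12, p6) → 54.1082
  f5: (p5, p2, p14) → 77.0504
  f6: (p5, p1, p14) → 31.7976
  f7: (p11, p7, p6) → 10.8017
  f8: (p11, p1, p7) → 56.1699
  f9: (p11, p5, p1) → 45.0363
  f10: (p11, p2, p6) → 18.8425
  f11: (p11, p5, p2) → 113.9251
  f12: (p0, p2, p14) → 25.0188
  f13: (p0, p8, p14) → 15.1239
  f14: (p3, p8, p14) → 4.4127
  f15: (p3, p8, p12) → 17.9006
  f16: (p3, p1, p14) → 9.1569
  f17: (p3, p1, p12) → 42.5361
  f18: (p10, p13, p12) → 60.1002
  f19: (p10, p8, p12) → 18.9468
  f20: (p10, p13, p2) → 24.1441
  f21: (p10, p0, p2) → 9.0806
  f22: (p10, p0, p8) → 6.1088
Σ area = 825.918

Check V−E+F: 13 − 33 + 22 = 2.

facets=22 area=825.918


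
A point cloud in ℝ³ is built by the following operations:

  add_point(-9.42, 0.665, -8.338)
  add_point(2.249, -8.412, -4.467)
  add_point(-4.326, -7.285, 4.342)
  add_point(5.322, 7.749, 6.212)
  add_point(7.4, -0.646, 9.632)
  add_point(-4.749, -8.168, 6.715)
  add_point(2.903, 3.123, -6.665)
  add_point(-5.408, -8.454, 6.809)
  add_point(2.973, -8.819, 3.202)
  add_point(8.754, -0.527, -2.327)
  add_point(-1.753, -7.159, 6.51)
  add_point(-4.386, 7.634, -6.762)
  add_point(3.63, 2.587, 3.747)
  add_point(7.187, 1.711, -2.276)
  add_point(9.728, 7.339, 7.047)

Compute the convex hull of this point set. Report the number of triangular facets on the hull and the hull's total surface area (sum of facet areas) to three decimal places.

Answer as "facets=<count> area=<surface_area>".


facets=18 area=942.533

Points on the hull: [0, 1, 3, 4, 6, 7, 8, 9, 11, 13, 14] (11 of 15).

Facet areas (half cross-product norm):
  f1: (p9, p4, p14) → 49.4055
  f2: (p9, p4, p8) → 58.3419
  f3: (p7, p4, p8) → 51.3135
  f4: (p11, p7, p0) → 78.6276
  f5: (p1, p9, p8) → 39.2717
  f6: (p1, p7, p0) → 101.6533
  f7: (p1, p7, p8) → 33.5476
  f8: (p3, p4, p14) → 19.4619
  f9: (p3, p7, p4) → 69.4501
  f10: (p3, p11, p14) → 24.7794
  f11: (p3, p11, p7) → 149.6692
  f12: (p6, p11, p14) → 66.1791
  f13: (p6, p1, p9) → 41.5173
  f14: (p6, p11, p0) → 37.3652
  f15: (p6, p1, p0) → 72.7242
  f16: (p13, p9, p14) → 14.5868
  f17: (p13, p6, p14) → 27.5213
  f18: (p13, p6, p9) → 7.1177
Σ area = 942.533

Euler: V−E+F = 11−27+18 = 2.


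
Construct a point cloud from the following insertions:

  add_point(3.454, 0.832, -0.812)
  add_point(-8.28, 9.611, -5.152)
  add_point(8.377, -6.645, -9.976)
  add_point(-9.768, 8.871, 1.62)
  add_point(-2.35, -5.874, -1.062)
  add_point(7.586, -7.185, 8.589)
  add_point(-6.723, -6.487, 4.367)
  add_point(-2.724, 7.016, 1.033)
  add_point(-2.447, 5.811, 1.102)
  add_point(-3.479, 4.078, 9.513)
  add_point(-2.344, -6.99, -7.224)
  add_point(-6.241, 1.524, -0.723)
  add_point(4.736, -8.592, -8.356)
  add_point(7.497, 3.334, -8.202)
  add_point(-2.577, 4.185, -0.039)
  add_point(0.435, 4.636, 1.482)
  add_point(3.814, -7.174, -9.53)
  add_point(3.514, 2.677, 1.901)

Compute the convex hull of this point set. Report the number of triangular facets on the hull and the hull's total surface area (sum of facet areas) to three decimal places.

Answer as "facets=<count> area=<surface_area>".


facets=20 area=1107.327

Extreme-point indices: [1, 2, 3, 5, 6, 7, 9, 10, 12, 13, 16, 17] — 12 of 18 on the boundary.

Per-facet area ½‖(b−a)×(c−a)‖:
  f1: (p5, p12, p2) → 37.5558
  f2: (p6, p9, p3) → 67.9045
  f3: (p6, p1, p3) → 53.9421
  f4: (p6, p5, p12) → 116.0868
  f5: (p6, p5, p9) → 85.8182
  f6: (p10, p6, p12) → 39.6278
  f7: (p10, p6, p1) → 106.1291
  f8: (p13, p5, p2) → 93.5017
  f9: (p16, p10, p1) → 54.0045
  f10: (p16, p13, p2) → 23.4752
  f11: (p16, p13, p1) → 96.5434
  f12: (p16, p12, p2) → 4.5190
  f13: (p16, p10, p12) → 6.5764
  f14: (p17, p5, p9) → 65.5349
  f15: (p17, p13, p5) → 62.0989
  f16: (p7, p9, p3) → 32.8184
  f17: (p7, p1, p3) → 24.6241
  f18: (p7, p13, p1) → 61.9225
  f19: (p7, p17, p9) → 33.5685
  f20: (p7, p17, p13) → 41.0752
Σ area = 1107.327

Euler characteristic 12−30+20 = 2 ✓


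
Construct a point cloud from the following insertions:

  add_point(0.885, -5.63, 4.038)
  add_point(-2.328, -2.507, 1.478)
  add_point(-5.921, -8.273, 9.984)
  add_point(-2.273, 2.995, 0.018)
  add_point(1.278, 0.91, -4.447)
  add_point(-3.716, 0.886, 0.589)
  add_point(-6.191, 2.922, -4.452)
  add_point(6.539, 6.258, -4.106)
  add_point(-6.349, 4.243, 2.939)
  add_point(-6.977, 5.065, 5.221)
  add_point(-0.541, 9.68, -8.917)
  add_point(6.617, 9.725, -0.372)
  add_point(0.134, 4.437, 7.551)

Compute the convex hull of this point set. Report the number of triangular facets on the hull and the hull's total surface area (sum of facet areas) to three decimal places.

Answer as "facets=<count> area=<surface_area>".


facets=14 area=675.651

Hull vertices (9/13): indices [0, 2, 4, 6, 7, 9, 10, 11, 12].

Area of each hull facet:
  f1: (p10, p11, p9) → 82.2723
  f2: (p12, p11, p9) → 41.5187
  f3: (p12, p2, p9) → 51.5895
  f4: (p12, p0, p11) → 60.7185
  f5: (p12, p0, p2) → 50.3220
  f6: (p6, p2, p9) → 70.0824
  f7: (p6, p10, p9) → 46.1921
  f8: (p6, p0, p2) → 64.6011
  f9: (p7, p10, p11) → 23.2521
  f10: (p7, p0, p11) → 39.0388
  f11: (p4, p6, p10) → 35.4215
  f12: (p4, p6, p0) → 41.1425
  f13: (p4, p7, p10) → 33.0483
  f14: (p4, p7, p0) → 36.4514
Σ area = 675.651

Euler characteristic 9−21+14 = 2 ✓


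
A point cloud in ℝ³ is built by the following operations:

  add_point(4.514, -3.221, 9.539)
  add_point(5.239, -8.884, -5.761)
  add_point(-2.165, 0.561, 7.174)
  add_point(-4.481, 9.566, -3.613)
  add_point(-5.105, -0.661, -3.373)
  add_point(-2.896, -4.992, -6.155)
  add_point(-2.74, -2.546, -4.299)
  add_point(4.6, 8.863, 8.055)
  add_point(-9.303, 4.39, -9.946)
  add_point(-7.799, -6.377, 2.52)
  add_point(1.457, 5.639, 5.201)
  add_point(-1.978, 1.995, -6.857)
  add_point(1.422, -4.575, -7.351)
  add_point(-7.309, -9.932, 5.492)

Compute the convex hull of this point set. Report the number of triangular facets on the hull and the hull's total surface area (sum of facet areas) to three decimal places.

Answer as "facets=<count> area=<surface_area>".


facets=18 area=959.807

Hull vertices (11/14): indices [0, 1, 2, 3, 5, 7, 8, 9, 11, 12, 13].

Per-facet area ½‖(b−a)×(c−a)‖:
  f1: (p0, p13, p1) → 106.4327
  f2: (p7, p0, p1) → 96.7552
  f3: (p5, p13, p8) → 73.9600
  f4: (p5, p13, p1) → 60.1713
  f5: (p2, p0, p13) → 47.4074
  f6: (p2, p7, p0) → 42.4155
  f7: (p2, p3, p7) → 72.3857
  f8: (p11, p7, p1) → 115.7272
  f9: (p11, p3, p7) → 63.5241
  f10: (p11, p3, p8) → 33.2008
  f11: (p9, p13, p8) → 6.2129
  f12: (p9, p3, p8) → 77.0321
  f13: (p9, p2, p13) → 23.1263
  f14: (p9, p2, p3) → 71.7505
  f15: (p12, p11, p8) → 23.7660
  f16: (p12, p11, p1) → 8.9446
  f17: (p12, p5, p8) → 25.1757
  f18: (p12, p5, p1) → 11.8193
Σ area = 959.807

Check V−E+F: 11 − 27 + 18 = 2.


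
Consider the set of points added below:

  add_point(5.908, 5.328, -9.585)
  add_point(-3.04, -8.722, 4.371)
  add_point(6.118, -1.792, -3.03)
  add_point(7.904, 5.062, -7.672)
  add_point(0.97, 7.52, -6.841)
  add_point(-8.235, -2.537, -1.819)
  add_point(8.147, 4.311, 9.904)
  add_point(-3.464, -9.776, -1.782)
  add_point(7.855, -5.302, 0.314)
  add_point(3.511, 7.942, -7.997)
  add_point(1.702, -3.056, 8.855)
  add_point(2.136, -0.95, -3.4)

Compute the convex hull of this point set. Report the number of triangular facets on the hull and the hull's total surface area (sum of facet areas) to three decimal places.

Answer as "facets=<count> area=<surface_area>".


facets=16 area=792.760

10 of the 12 inputs are extreme points: [0, 1, 3, 4, 5, 6, 7, 8, 9, 10].

Facet areas (half cross-product norm):
  f1: (p0, p7, p5) → 77.6420
  f2: (p8, p0, p7) → 90.4672
  f3: (p1, p7, p5) → 26.9901
  f4: (p1, p8, p7) → 36.9773
  f5: (p4, p6, p5) → 132.0105
  f6: (p4, p0, p5) → 39.8998
  f7: (p3, p8, p6) → 88.1005
  f8: (p3, p8, p0) → 15.8028
  f9: (p10, p6, p5) → 62.3228
  f10: (p10, p1, p5) → 43.1119
  f11: (p10, p8, p6) → 52.5052
  f12: (p10, p1, p8) → 45.2120
  f13: (p9, p4, p0) → 4.2956
  f14: (p9, p3, p0) → 5.2566
  f15: (p9, p4, p6) → 26.0845
  f16: (p9, p3, p6) → 46.0809
Σ area = 792.760

Euler: V−E+F = 10−24+16 = 2.


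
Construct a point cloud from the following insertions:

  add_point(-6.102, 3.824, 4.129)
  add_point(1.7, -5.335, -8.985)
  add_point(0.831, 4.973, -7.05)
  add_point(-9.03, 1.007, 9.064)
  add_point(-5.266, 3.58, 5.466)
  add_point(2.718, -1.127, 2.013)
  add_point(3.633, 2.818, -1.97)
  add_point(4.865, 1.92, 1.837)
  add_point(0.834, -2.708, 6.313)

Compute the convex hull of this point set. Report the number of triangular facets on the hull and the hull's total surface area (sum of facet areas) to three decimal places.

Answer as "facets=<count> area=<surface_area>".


facets=14 area=428.866

Extreme-point indices: [0, 1, 2, 3, 4, 5, 6, 7, 8] — 9 of 9 on the boundary.

Area of each hull facet:
  f1: (p8, p7, p3) → 37.5186
  f2: (p8, p1, p3) → 79.1092
  f3: (p4, p7, p3) → 21.2023
  f4: (p4, p2, p7) → 55.2519
  f5: (p6, p1, p7) → 19.5866
  f6: (p6, p2, p7) → 2.8601
  f7: (p6, p2, p1) → 31.7115
  f8: (p5, p1, p7) → 21.0619
  f9: (p5, p8, p7) → 7.8926
  f10: (p5, p8, p1) → 21.9591
  f11: (p0, p4, p3) → 4.4898
  f12: (p0, p4, p2) → 9.4204
  f13: (p0, p1, p3) → 47.7711
  f14: (p0, p2, p1) → 69.0303
Σ area = 428.866

Euler: V−E+F = 9−21+14 = 2.


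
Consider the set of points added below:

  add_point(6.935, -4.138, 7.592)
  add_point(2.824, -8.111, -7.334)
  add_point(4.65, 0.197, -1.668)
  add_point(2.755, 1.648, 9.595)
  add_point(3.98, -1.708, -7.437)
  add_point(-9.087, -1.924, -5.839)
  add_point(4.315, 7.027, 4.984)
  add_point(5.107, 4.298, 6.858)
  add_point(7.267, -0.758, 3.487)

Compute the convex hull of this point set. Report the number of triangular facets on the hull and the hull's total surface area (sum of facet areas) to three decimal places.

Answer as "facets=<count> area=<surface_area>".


Extreme-point indices: [0, 1, 3, 4, 5, 6, 7, 8] — 8 of 9 on the boundary.

Facet areas (half cross-product norm):
  f1: (p4, p6, p5) → 99.7565
  f2: (p4, p6, p8) → 47.9066
  f3: (p1, p4, p5) → 42.0211
  f4: (p1, p4, p8) → 36.9874
  f5: (p3, p6, p5) → 69.7630
  f6: (p0, p1, p8) → 35.6775
  f7: (p0, p1, p5) → 107.9235
  f8: (p0, p3, p5) → 73.3091
  f9: (p7, p3, p6) → 5.5238
  f10: (p7, p0, p3) → 16.5963
  f11: (p7, p6, p8) → 9.9679
  f12: (p7, p0, p8) → 17.1333
Σ area = 562.566

Check V−E+F: 8 − 18 + 12 = 2.

facets=12 area=562.566


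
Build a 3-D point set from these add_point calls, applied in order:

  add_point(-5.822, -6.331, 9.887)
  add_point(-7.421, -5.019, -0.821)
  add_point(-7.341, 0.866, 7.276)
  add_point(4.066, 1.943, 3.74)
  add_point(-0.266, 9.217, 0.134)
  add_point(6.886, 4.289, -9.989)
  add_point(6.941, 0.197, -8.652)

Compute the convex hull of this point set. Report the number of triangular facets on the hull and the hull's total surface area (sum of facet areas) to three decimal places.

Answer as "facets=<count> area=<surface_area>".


Hull vertices (7/7): indices [0, 1, 2, 3, 4, 5, 6].

Per-facet area ½‖(b−a)×(c−a)‖:
  f1: (p0, p6, p1) → 87.2860
  f2: (p3, p0, p6) → 79.8585
  f3: (p5, p6, p1) → 33.5470
  f4: (p5, p4, p1) → 105.4818
  f5: (p5, p3, p6) → 27.2495
  f6: (p5, p3, p4) → 59.4685
  f7: (p2, p4, p1) → 65.2854
  f8: (p2, p0, p1) → 37.6150
  f9: (p2, p3, p4) → 53.2551
  f10: (p2, p3, p0) → 46.7957
Σ area = 595.843

Euler characteristic 7−15+10 = 2 ✓

facets=10 area=595.843


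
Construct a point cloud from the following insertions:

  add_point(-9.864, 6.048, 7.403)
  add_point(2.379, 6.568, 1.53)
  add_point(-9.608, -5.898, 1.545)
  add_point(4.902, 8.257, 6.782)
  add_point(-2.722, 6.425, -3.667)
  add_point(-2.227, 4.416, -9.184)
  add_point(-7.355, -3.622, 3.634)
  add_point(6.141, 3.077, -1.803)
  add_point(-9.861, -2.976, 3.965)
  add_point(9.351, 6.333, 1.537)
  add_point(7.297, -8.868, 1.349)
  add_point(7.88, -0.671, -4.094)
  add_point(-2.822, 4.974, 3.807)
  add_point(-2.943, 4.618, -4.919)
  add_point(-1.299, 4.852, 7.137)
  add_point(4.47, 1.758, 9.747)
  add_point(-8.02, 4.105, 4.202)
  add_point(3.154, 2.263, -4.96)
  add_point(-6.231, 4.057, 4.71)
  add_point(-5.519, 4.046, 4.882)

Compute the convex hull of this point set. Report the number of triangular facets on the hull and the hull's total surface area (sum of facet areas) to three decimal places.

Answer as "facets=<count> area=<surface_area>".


10 of the 20 inputs are extreme points: [0, 2, 3, 4, 5, 8, 9, 10, 11, 15].

Area of each hull facet:
  f1: (p2, p5, p0) → 106.5975
  f2: (p2, p5, p10) → 134.2086
  f3: (p15, p10, p9) → 71.2488
  f4: (p4, p5, p0) → 22.0990
  f5: (p4, p5, p9) → 37.0557
  f6: (p11, p10, p9) → 42.7030
  f7: (p11, p5, p9) → 56.3544
  f8: (p11, p5, p10) → 52.2553
  f9: (p3, p15, p0) → 52.2651
  f10: (p3, p15, p9) → 25.4339
  f11: (p3, p4, p0) → 80.5909
  f12: (p3, p4, p9) → 45.0246
  f13: (p8, p2, p10) → 31.9362
  f14: (p8, p15, p10) → 107.9363
  f15: (p8, p2, p0) → 6.0202
  f16: (p8, p15, p0) → 71.4952
Σ area = 943.225

Check V−E+F: 10 − 24 + 16 = 2.

facets=16 area=943.225
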